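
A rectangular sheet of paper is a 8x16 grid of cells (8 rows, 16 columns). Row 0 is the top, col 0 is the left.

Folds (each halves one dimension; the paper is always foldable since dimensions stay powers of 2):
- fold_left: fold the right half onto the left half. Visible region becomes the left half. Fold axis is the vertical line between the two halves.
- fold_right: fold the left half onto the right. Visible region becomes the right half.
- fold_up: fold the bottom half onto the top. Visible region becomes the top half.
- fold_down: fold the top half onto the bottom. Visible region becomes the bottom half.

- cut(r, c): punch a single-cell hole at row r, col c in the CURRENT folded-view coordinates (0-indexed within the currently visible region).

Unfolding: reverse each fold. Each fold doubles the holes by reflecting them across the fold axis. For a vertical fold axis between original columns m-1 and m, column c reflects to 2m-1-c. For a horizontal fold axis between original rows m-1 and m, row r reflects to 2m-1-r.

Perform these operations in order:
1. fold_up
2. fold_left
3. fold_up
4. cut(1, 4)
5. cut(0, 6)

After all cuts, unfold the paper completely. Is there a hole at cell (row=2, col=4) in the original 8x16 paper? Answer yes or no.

Answer: yes

Derivation:
Op 1 fold_up: fold axis h@4; visible region now rows[0,4) x cols[0,16) = 4x16
Op 2 fold_left: fold axis v@8; visible region now rows[0,4) x cols[0,8) = 4x8
Op 3 fold_up: fold axis h@2; visible region now rows[0,2) x cols[0,8) = 2x8
Op 4 cut(1, 4): punch at orig (1,4); cuts so far [(1, 4)]; region rows[0,2) x cols[0,8) = 2x8
Op 5 cut(0, 6): punch at orig (0,6); cuts so far [(0, 6), (1, 4)]; region rows[0,2) x cols[0,8) = 2x8
Unfold 1 (reflect across h@2): 4 holes -> [(0, 6), (1, 4), (2, 4), (3, 6)]
Unfold 2 (reflect across v@8): 8 holes -> [(0, 6), (0, 9), (1, 4), (1, 11), (2, 4), (2, 11), (3, 6), (3, 9)]
Unfold 3 (reflect across h@4): 16 holes -> [(0, 6), (0, 9), (1, 4), (1, 11), (2, 4), (2, 11), (3, 6), (3, 9), (4, 6), (4, 9), (5, 4), (5, 11), (6, 4), (6, 11), (7, 6), (7, 9)]
Holes: [(0, 6), (0, 9), (1, 4), (1, 11), (2, 4), (2, 11), (3, 6), (3, 9), (4, 6), (4, 9), (5, 4), (5, 11), (6, 4), (6, 11), (7, 6), (7, 9)]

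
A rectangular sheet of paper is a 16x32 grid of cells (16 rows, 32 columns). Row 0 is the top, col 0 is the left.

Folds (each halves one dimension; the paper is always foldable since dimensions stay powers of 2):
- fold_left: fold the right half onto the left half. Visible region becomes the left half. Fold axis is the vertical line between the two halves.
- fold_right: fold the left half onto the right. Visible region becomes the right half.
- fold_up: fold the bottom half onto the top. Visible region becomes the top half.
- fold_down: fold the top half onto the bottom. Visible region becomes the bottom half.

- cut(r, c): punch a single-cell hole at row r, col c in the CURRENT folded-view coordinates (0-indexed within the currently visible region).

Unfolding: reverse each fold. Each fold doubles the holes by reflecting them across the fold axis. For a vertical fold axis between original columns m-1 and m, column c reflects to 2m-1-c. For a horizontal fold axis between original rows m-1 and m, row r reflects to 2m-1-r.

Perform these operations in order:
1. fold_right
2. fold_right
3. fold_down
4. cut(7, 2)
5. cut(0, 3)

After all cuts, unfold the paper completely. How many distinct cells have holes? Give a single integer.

Answer: 16

Derivation:
Op 1 fold_right: fold axis v@16; visible region now rows[0,16) x cols[16,32) = 16x16
Op 2 fold_right: fold axis v@24; visible region now rows[0,16) x cols[24,32) = 16x8
Op 3 fold_down: fold axis h@8; visible region now rows[8,16) x cols[24,32) = 8x8
Op 4 cut(7, 2): punch at orig (15,26); cuts so far [(15, 26)]; region rows[8,16) x cols[24,32) = 8x8
Op 5 cut(0, 3): punch at orig (8,27); cuts so far [(8, 27), (15, 26)]; region rows[8,16) x cols[24,32) = 8x8
Unfold 1 (reflect across h@8): 4 holes -> [(0, 26), (7, 27), (8, 27), (15, 26)]
Unfold 2 (reflect across v@24): 8 holes -> [(0, 21), (0, 26), (7, 20), (7, 27), (8, 20), (8, 27), (15, 21), (15, 26)]
Unfold 3 (reflect across v@16): 16 holes -> [(0, 5), (0, 10), (0, 21), (0, 26), (7, 4), (7, 11), (7, 20), (7, 27), (8, 4), (8, 11), (8, 20), (8, 27), (15, 5), (15, 10), (15, 21), (15, 26)]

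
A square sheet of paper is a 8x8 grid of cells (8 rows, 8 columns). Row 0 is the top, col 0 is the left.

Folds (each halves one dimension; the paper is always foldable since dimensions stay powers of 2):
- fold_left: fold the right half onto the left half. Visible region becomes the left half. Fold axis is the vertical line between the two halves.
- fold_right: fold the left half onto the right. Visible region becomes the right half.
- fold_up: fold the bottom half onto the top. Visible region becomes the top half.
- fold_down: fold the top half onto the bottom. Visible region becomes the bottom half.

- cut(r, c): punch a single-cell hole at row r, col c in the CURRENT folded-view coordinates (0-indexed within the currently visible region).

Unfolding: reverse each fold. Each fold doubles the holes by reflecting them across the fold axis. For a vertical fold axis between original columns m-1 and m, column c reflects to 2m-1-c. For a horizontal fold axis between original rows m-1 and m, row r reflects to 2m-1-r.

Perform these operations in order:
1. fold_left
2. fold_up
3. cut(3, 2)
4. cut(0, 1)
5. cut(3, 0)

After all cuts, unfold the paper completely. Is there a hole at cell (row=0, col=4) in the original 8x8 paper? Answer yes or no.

Op 1 fold_left: fold axis v@4; visible region now rows[0,8) x cols[0,4) = 8x4
Op 2 fold_up: fold axis h@4; visible region now rows[0,4) x cols[0,4) = 4x4
Op 3 cut(3, 2): punch at orig (3,2); cuts so far [(3, 2)]; region rows[0,4) x cols[0,4) = 4x4
Op 4 cut(0, 1): punch at orig (0,1); cuts so far [(0, 1), (3, 2)]; region rows[0,4) x cols[0,4) = 4x4
Op 5 cut(3, 0): punch at orig (3,0); cuts so far [(0, 1), (3, 0), (3, 2)]; region rows[0,4) x cols[0,4) = 4x4
Unfold 1 (reflect across h@4): 6 holes -> [(0, 1), (3, 0), (3, 2), (4, 0), (4, 2), (7, 1)]
Unfold 2 (reflect across v@4): 12 holes -> [(0, 1), (0, 6), (3, 0), (3, 2), (3, 5), (3, 7), (4, 0), (4, 2), (4, 5), (4, 7), (7, 1), (7, 6)]
Holes: [(0, 1), (0, 6), (3, 0), (3, 2), (3, 5), (3, 7), (4, 0), (4, 2), (4, 5), (4, 7), (7, 1), (7, 6)]

Answer: no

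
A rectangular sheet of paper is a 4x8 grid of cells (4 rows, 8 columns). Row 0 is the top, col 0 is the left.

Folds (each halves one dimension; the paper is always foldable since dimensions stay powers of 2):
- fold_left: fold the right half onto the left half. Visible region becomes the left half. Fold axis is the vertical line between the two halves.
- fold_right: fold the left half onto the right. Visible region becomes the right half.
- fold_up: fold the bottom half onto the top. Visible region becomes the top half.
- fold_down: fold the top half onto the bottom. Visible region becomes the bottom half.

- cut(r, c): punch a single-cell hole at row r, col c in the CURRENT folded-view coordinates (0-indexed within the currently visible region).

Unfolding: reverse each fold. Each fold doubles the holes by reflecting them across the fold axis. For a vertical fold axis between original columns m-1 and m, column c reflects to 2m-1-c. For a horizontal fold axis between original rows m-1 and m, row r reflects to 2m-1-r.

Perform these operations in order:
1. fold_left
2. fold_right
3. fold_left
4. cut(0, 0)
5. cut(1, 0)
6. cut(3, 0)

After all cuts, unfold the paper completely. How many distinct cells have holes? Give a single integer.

Op 1 fold_left: fold axis v@4; visible region now rows[0,4) x cols[0,4) = 4x4
Op 2 fold_right: fold axis v@2; visible region now rows[0,4) x cols[2,4) = 4x2
Op 3 fold_left: fold axis v@3; visible region now rows[0,4) x cols[2,3) = 4x1
Op 4 cut(0, 0): punch at orig (0,2); cuts so far [(0, 2)]; region rows[0,4) x cols[2,3) = 4x1
Op 5 cut(1, 0): punch at orig (1,2); cuts so far [(0, 2), (1, 2)]; region rows[0,4) x cols[2,3) = 4x1
Op 6 cut(3, 0): punch at orig (3,2); cuts so far [(0, 2), (1, 2), (3, 2)]; region rows[0,4) x cols[2,3) = 4x1
Unfold 1 (reflect across v@3): 6 holes -> [(0, 2), (0, 3), (1, 2), (1, 3), (3, 2), (3, 3)]
Unfold 2 (reflect across v@2): 12 holes -> [(0, 0), (0, 1), (0, 2), (0, 3), (1, 0), (1, 1), (1, 2), (1, 3), (3, 0), (3, 1), (3, 2), (3, 3)]
Unfold 3 (reflect across v@4): 24 holes -> [(0, 0), (0, 1), (0, 2), (0, 3), (0, 4), (0, 5), (0, 6), (0, 7), (1, 0), (1, 1), (1, 2), (1, 3), (1, 4), (1, 5), (1, 6), (1, 7), (3, 0), (3, 1), (3, 2), (3, 3), (3, 4), (3, 5), (3, 6), (3, 7)]

Answer: 24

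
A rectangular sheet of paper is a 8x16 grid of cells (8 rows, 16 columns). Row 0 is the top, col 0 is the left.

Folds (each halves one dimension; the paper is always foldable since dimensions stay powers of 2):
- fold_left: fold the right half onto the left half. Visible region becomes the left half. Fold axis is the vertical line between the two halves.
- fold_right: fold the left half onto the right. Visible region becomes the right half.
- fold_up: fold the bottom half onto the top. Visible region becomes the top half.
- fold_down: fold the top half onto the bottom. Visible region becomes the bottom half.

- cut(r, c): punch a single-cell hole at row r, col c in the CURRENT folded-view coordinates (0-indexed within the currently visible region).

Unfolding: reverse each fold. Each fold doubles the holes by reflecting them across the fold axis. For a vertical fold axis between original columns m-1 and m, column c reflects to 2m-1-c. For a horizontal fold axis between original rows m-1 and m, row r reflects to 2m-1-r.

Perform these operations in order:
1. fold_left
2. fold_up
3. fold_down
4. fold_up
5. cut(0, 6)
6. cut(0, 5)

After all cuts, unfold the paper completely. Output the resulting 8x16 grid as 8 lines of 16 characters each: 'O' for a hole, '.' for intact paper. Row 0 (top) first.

Answer: .....OO..OO.....
.....OO..OO.....
.....OO..OO.....
.....OO..OO.....
.....OO..OO.....
.....OO..OO.....
.....OO..OO.....
.....OO..OO.....

Derivation:
Op 1 fold_left: fold axis v@8; visible region now rows[0,8) x cols[0,8) = 8x8
Op 2 fold_up: fold axis h@4; visible region now rows[0,4) x cols[0,8) = 4x8
Op 3 fold_down: fold axis h@2; visible region now rows[2,4) x cols[0,8) = 2x8
Op 4 fold_up: fold axis h@3; visible region now rows[2,3) x cols[0,8) = 1x8
Op 5 cut(0, 6): punch at orig (2,6); cuts so far [(2, 6)]; region rows[2,3) x cols[0,8) = 1x8
Op 6 cut(0, 5): punch at orig (2,5); cuts so far [(2, 5), (2, 6)]; region rows[2,3) x cols[0,8) = 1x8
Unfold 1 (reflect across h@3): 4 holes -> [(2, 5), (2, 6), (3, 5), (3, 6)]
Unfold 2 (reflect across h@2): 8 holes -> [(0, 5), (0, 6), (1, 5), (1, 6), (2, 5), (2, 6), (3, 5), (3, 6)]
Unfold 3 (reflect across h@4): 16 holes -> [(0, 5), (0, 6), (1, 5), (1, 6), (2, 5), (2, 6), (3, 5), (3, 6), (4, 5), (4, 6), (5, 5), (5, 6), (6, 5), (6, 6), (7, 5), (7, 6)]
Unfold 4 (reflect across v@8): 32 holes -> [(0, 5), (0, 6), (0, 9), (0, 10), (1, 5), (1, 6), (1, 9), (1, 10), (2, 5), (2, 6), (2, 9), (2, 10), (3, 5), (3, 6), (3, 9), (3, 10), (4, 5), (4, 6), (4, 9), (4, 10), (5, 5), (5, 6), (5, 9), (5, 10), (6, 5), (6, 6), (6, 9), (6, 10), (7, 5), (7, 6), (7, 9), (7, 10)]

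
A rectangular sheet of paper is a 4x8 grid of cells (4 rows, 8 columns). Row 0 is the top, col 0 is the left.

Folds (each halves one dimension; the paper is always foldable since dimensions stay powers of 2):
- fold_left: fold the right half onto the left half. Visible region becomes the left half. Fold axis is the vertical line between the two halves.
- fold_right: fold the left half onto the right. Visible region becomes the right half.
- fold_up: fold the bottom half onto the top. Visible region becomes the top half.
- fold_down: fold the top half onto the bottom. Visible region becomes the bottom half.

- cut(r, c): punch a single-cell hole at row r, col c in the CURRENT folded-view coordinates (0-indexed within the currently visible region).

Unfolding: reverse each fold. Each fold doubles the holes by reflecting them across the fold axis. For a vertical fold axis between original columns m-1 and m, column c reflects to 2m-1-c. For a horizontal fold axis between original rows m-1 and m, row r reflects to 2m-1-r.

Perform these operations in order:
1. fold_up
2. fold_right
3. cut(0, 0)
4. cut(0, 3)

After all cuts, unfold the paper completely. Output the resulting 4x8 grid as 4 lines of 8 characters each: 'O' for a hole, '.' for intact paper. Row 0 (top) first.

Op 1 fold_up: fold axis h@2; visible region now rows[0,2) x cols[0,8) = 2x8
Op 2 fold_right: fold axis v@4; visible region now rows[0,2) x cols[4,8) = 2x4
Op 3 cut(0, 0): punch at orig (0,4); cuts so far [(0, 4)]; region rows[0,2) x cols[4,8) = 2x4
Op 4 cut(0, 3): punch at orig (0,7); cuts so far [(0, 4), (0, 7)]; region rows[0,2) x cols[4,8) = 2x4
Unfold 1 (reflect across v@4): 4 holes -> [(0, 0), (0, 3), (0, 4), (0, 7)]
Unfold 2 (reflect across h@2): 8 holes -> [(0, 0), (0, 3), (0, 4), (0, 7), (3, 0), (3, 3), (3, 4), (3, 7)]

Answer: O..OO..O
........
........
O..OO..O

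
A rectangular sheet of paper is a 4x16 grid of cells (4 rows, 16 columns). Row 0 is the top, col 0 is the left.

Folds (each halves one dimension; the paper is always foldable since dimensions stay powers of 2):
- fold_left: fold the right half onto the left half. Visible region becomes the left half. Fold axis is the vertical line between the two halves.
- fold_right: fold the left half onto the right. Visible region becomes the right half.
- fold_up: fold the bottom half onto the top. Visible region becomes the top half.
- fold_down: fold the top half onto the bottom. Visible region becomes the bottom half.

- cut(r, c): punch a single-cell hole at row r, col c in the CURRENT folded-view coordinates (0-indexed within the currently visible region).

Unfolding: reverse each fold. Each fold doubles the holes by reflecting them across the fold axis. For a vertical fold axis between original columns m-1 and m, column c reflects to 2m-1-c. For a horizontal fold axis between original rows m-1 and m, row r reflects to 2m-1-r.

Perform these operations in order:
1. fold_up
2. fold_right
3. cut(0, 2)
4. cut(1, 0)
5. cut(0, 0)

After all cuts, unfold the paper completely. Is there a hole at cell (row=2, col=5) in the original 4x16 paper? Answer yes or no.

Op 1 fold_up: fold axis h@2; visible region now rows[0,2) x cols[0,16) = 2x16
Op 2 fold_right: fold axis v@8; visible region now rows[0,2) x cols[8,16) = 2x8
Op 3 cut(0, 2): punch at orig (0,10); cuts so far [(0, 10)]; region rows[0,2) x cols[8,16) = 2x8
Op 4 cut(1, 0): punch at orig (1,8); cuts so far [(0, 10), (1, 8)]; region rows[0,2) x cols[8,16) = 2x8
Op 5 cut(0, 0): punch at orig (0,8); cuts so far [(0, 8), (0, 10), (1, 8)]; region rows[0,2) x cols[8,16) = 2x8
Unfold 1 (reflect across v@8): 6 holes -> [(0, 5), (0, 7), (0, 8), (0, 10), (1, 7), (1, 8)]
Unfold 2 (reflect across h@2): 12 holes -> [(0, 5), (0, 7), (0, 8), (0, 10), (1, 7), (1, 8), (2, 7), (2, 8), (3, 5), (3, 7), (3, 8), (3, 10)]
Holes: [(0, 5), (0, 7), (0, 8), (0, 10), (1, 7), (1, 8), (2, 7), (2, 8), (3, 5), (3, 7), (3, 8), (3, 10)]

Answer: no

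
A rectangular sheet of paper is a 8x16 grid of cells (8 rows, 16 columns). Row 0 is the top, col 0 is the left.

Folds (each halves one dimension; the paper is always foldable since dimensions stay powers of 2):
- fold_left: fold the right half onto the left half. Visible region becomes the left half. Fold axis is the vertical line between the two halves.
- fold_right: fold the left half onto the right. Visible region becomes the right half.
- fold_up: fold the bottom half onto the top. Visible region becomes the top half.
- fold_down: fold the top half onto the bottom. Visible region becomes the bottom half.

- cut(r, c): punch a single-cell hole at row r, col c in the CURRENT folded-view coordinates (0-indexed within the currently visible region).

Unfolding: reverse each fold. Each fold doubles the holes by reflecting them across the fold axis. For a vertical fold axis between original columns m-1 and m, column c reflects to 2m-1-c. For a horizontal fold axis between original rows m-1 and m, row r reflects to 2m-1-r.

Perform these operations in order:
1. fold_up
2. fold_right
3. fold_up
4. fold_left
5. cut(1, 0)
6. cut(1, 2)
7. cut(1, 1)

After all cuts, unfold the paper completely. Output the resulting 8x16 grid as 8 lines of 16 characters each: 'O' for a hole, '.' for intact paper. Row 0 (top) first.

Answer: ................
OOO..OOOOOO..OOO
OOO..OOOOOO..OOO
................
................
OOO..OOOOOO..OOO
OOO..OOOOOO..OOO
................

Derivation:
Op 1 fold_up: fold axis h@4; visible region now rows[0,4) x cols[0,16) = 4x16
Op 2 fold_right: fold axis v@8; visible region now rows[0,4) x cols[8,16) = 4x8
Op 3 fold_up: fold axis h@2; visible region now rows[0,2) x cols[8,16) = 2x8
Op 4 fold_left: fold axis v@12; visible region now rows[0,2) x cols[8,12) = 2x4
Op 5 cut(1, 0): punch at orig (1,8); cuts so far [(1, 8)]; region rows[0,2) x cols[8,12) = 2x4
Op 6 cut(1, 2): punch at orig (1,10); cuts so far [(1, 8), (1, 10)]; region rows[0,2) x cols[8,12) = 2x4
Op 7 cut(1, 1): punch at orig (1,9); cuts so far [(1, 8), (1, 9), (1, 10)]; region rows[0,2) x cols[8,12) = 2x4
Unfold 1 (reflect across v@12): 6 holes -> [(1, 8), (1, 9), (1, 10), (1, 13), (1, 14), (1, 15)]
Unfold 2 (reflect across h@2): 12 holes -> [(1, 8), (1, 9), (1, 10), (1, 13), (1, 14), (1, 15), (2, 8), (2, 9), (2, 10), (2, 13), (2, 14), (2, 15)]
Unfold 3 (reflect across v@8): 24 holes -> [(1, 0), (1, 1), (1, 2), (1, 5), (1, 6), (1, 7), (1, 8), (1, 9), (1, 10), (1, 13), (1, 14), (1, 15), (2, 0), (2, 1), (2, 2), (2, 5), (2, 6), (2, 7), (2, 8), (2, 9), (2, 10), (2, 13), (2, 14), (2, 15)]
Unfold 4 (reflect across h@4): 48 holes -> [(1, 0), (1, 1), (1, 2), (1, 5), (1, 6), (1, 7), (1, 8), (1, 9), (1, 10), (1, 13), (1, 14), (1, 15), (2, 0), (2, 1), (2, 2), (2, 5), (2, 6), (2, 7), (2, 8), (2, 9), (2, 10), (2, 13), (2, 14), (2, 15), (5, 0), (5, 1), (5, 2), (5, 5), (5, 6), (5, 7), (5, 8), (5, 9), (5, 10), (5, 13), (5, 14), (5, 15), (6, 0), (6, 1), (6, 2), (6, 5), (6, 6), (6, 7), (6, 8), (6, 9), (6, 10), (6, 13), (6, 14), (6, 15)]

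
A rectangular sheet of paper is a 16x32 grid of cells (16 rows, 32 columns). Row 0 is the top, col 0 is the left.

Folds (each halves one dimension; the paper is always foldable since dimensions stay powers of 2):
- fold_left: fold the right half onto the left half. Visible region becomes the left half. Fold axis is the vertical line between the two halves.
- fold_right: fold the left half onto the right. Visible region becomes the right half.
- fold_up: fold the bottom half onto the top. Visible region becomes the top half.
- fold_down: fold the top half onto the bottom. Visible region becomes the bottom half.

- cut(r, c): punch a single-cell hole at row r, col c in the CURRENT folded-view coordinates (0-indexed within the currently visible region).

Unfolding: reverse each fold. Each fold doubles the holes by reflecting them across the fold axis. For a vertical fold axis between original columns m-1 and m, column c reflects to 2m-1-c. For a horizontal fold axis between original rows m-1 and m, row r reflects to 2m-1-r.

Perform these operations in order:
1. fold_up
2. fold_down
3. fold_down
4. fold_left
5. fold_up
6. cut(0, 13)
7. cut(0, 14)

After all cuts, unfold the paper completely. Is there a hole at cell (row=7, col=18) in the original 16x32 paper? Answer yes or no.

Op 1 fold_up: fold axis h@8; visible region now rows[0,8) x cols[0,32) = 8x32
Op 2 fold_down: fold axis h@4; visible region now rows[4,8) x cols[0,32) = 4x32
Op 3 fold_down: fold axis h@6; visible region now rows[6,8) x cols[0,32) = 2x32
Op 4 fold_left: fold axis v@16; visible region now rows[6,8) x cols[0,16) = 2x16
Op 5 fold_up: fold axis h@7; visible region now rows[6,7) x cols[0,16) = 1x16
Op 6 cut(0, 13): punch at orig (6,13); cuts so far [(6, 13)]; region rows[6,7) x cols[0,16) = 1x16
Op 7 cut(0, 14): punch at orig (6,14); cuts so far [(6, 13), (6, 14)]; region rows[6,7) x cols[0,16) = 1x16
Unfold 1 (reflect across h@7): 4 holes -> [(6, 13), (6, 14), (7, 13), (7, 14)]
Unfold 2 (reflect across v@16): 8 holes -> [(6, 13), (6, 14), (6, 17), (6, 18), (7, 13), (7, 14), (7, 17), (7, 18)]
Unfold 3 (reflect across h@6): 16 holes -> [(4, 13), (4, 14), (4, 17), (4, 18), (5, 13), (5, 14), (5, 17), (5, 18), (6, 13), (6, 14), (6, 17), (6, 18), (7, 13), (7, 14), (7, 17), (7, 18)]
Unfold 4 (reflect across h@4): 32 holes -> [(0, 13), (0, 14), (0, 17), (0, 18), (1, 13), (1, 14), (1, 17), (1, 18), (2, 13), (2, 14), (2, 17), (2, 18), (3, 13), (3, 14), (3, 17), (3, 18), (4, 13), (4, 14), (4, 17), (4, 18), (5, 13), (5, 14), (5, 17), (5, 18), (6, 13), (6, 14), (6, 17), (6, 18), (7, 13), (7, 14), (7, 17), (7, 18)]
Unfold 5 (reflect across h@8): 64 holes -> [(0, 13), (0, 14), (0, 17), (0, 18), (1, 13), (1, 14), (1, 17), (1, 18), (2, 13), (2, 14), (2, 17), (2, 18), (3, 13), (3, 14), (3, 17), (3, 18), (4, 13), (4, 14), (4, 17), (4, 18), (5, 13), (5, 14), (5, 17), (5, 18), (6, 13), (6, 14), (6, 17), (6, 18), (7, 13), (7, 14), (7, 17), (7, 18), (8, 13), (8, 14), (8, 17), (8, 18), (9, 13), (9, 14), (9, 17), (9, 18), (10, 13), (10, 14), (10, 17), (10, 18), (11, 13), (11, 14), (11, 17), (11, 18), (12, 13), (12, 14), (12, 17), (12, 18), (13, 13), (13, 14), (13, 17), (13, 18), (14, 13), (14, 14), (14, 17), (14, 18), (15, 13), (15, 14), (15, 17), (15, 18)]
Holes: [(0, 13), (0, 14), (0, 17), (0, 18), (1, 13), (1, 14), (1, 17), (1, 18), (2, 13), (2, 14), (2, 17), (2, 18), (3, 13), (3, 14), (3, 17), (3, 18), (4, 13), (4, 14), (4, 17), (4, 18), (5, 13), (5, 14), (5, 17), (5, 18), (6, 13), (6, 14), (6, 17), (6, 18), (7, 13), (7, 14), (7, 17), (7, 18), (8, 13), (8, 14), (8, 17), (8, 18), (9, 13), (9, 14), (9, 17), (9, 18), (10, 13), (10, 14), (10, 17), (10, 18), (11, 13), (11, 14), (11, 17), (11, 18), (12, 13), (12, 14), (12, 17), (12, 18), (13, 13), (13, 14), (13, 17), (13, 18), (14, 13), (14, 14), (14, 17), (14, 18), (15, 13), (15, 14), (15, 17), (15, 18)]

Answer: yes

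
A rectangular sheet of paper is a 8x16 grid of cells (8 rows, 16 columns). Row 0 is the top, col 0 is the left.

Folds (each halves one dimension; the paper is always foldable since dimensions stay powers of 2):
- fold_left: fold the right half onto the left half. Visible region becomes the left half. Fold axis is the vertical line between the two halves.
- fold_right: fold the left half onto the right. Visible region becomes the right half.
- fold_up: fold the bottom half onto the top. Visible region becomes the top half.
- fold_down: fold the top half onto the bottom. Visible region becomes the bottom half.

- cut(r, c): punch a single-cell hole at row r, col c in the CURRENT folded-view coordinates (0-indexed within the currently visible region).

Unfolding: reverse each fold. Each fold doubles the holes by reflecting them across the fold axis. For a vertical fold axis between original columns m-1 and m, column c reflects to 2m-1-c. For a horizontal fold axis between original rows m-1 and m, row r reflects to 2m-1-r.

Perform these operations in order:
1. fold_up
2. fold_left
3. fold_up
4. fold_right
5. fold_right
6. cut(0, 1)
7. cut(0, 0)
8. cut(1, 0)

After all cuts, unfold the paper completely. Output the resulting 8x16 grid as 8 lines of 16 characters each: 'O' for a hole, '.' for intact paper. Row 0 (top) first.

Answer: OOOOOOOOOOOOOOOO
.OO..OO..OO..OO.
.OO..OO..OO..OO.
OOOOOOOOOOOOOOOO
OOOOOOOOOOOOOOOO
.OO..OO..OO..OO.
.OO..OO..OO..OO.
OOOOOOOOOOOOOOOO

Derivation:
Op 1 fold_up: fold axis h@4; visible region now rows[0,4) x cols[0,16) = 4x16
Op 2 fold_left: fold axis v@8; visible region now rows[0,4) x cols[0,8) = 4x8
Op 3 fold_up: fold axis h@2; visible region now rows[0,2) x cols[0,8) = 2x8
Op 4 fold_right: fold axis v@4; visible region now rows[0,2) x cols[4,8) = 2x4
Op 5 fold_right: fold axis v@6; visible region now rows[0,2) x cols[6,8) = 2x2
Op 6 cut(0, 1): punch at orig (0,7); cuts so far [(0, 7)]; region rows[0,2) x cols[6,8) = 2x2
Op 7 cut(0, 0): punch at orig (0,6); cuts so far [(0, 6), (0, 7)]; region rows[0,2) x cols[6,8) = 2x2
Op 8 cut(1, 0): punch at orig (1,6); cuts so far [(0, 6), (0, 7), (1, 6)]; region rows[0,2) x cols[6,8) = 2x2
Unfold 1 (reflect across v@6): 6 holes -> [(0, 4), (0, 5), (0, 6), (0, 7), (1, 5), (1, 6)]
Unfold 2 (reflect across v@4): 12 holes -> [(0, 0), (0, 1), (0, 2), (0, 3), (0, 4), (0, 5), (0, 6), (0, 7), (1, 1), (1, 2), (1, 5), (1, 6)]
Unfold 3 (reflect across h@2): 24 holes -> [(0, 0), (0, 1), (0, 2), (0, 3), (0, 4), (0, 5), (0, 6), (0, 7), (1, 1), (1, 2), (1, 5), (1, 6), (2, 1), (2, 2), (2, 5), (2, 6), (3, 0), (3, 1), (3, 2), (3, 3), (3, 4), (3, 5), (3, 6), (3, 7)]
Unfold 4 (reflect across v@8): 48 holes -> [(0, 0), (0, 1), (0, 2), (0, 3), (0, 4), (0, 5), (0, 6), (0, 7), (0, 8), (0, 9), (0, 10), (0, 11), (0, 12), (0, 13), (0, 14), (0, 15), (1, 1), (1, 2), (1, 5), (1, 6), (1, 9), (1, 10), (1, 13), (1, 14), (2, 1), (2, 2), (2, 5), (2, 6), (2, 9), (2, 10), (2, 13), (2, 14), (3, 0), (3, 1), (3, 2), (3, 3), (3, 4), (3, 5), (3, 6), (3, 7), (3, 8), (3, 9), (3, 10), (3, 11), (3, 12), (3, 13), (3, 14), (3, 15)]
Unfold 5 (reflect across h@4): 96 holes -> [(0, 0), (0, 1), (0, 2), (0, 3), (0, 4), (0, 5), (0, 6), (0, 7), (0, 8), (0, 9), (0, 10), (0, 11), (0, 12), (0, 13), (0, 14), (0, 15), (1, 1), (1, 2), (1, 5), (1, 6), (1, 9), (1, 10), (1, 13), (1, 14), (2, 1), (2, 2), (2, 5), (2, 6), (2, 9), (2, 10), (2, 13), (2, 14), (3, 0), (3, 1), (3, 2), (3, 3), (3, 4), (3, 5), (3, 6), (3, 7), (3, 8), (3, 9), (3, 10), (3, 11), (3, 12), (3, 13), (3, 14), (3, 15), (4, 0), (4, 1), (4, 2), (4, 3), (4, 4), (4, 5), (4, 6), (4, 7), (4, 8), (4, 9), (4, 10), (4, 11), (4, 12), (4, 13), (4, 14), (4, 15), (5, 1), (5, 2), (5, 5), (5, 6), (5, 9), (5, 10), (5, 13), (5, 14), (6, 1), (6, 2), (6, 5), (6, 6), (6, 9), (6, 10), (6, 13), (6, 14), (7, 0), (7, 1), (7, 2), (7, 3), (7, 4), (7, 5), (7, 6), (7, 7), (7, 8), (7, 9), (7, 10), (7, 11), (7, 12), (7, 13), (7, 14), (7, 15)]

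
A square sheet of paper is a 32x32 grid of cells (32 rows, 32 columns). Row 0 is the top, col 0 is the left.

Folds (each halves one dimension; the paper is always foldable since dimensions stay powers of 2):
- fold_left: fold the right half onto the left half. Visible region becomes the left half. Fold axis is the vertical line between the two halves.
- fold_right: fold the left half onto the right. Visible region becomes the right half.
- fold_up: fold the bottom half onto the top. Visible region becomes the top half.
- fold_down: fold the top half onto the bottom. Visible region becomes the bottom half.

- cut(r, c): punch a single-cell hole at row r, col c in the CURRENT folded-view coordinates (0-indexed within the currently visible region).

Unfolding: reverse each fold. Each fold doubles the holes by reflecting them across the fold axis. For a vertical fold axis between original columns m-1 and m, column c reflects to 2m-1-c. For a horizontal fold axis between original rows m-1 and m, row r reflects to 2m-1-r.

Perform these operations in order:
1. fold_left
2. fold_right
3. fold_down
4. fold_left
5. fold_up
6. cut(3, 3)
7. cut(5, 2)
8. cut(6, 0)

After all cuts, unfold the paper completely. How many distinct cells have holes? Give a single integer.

Op 1 fold_left: fold axis v@16; visible region now rows[0,32) x cols[0,16) = 32x16
Op 2 fold_right: fold axis v@8; visible region now rows[0,32) x cols[8,16) = 32x8
Op 3 fold_down: fold axis h@16; visible region now rows[16,32) x cols[8,16) = 16x8
Op 4 fold_left: fold axis v@12; visible region now rows[16,32) x cols[8,12) = 16x4
Op 5 fold_up: fold axis h@24; visible region now rows[16,24) x cols[8,12) = 8x4
Op 6 cut(3, 3): punch at orig (19,11); cuts so far [(19, 11)]; region rows[16,24) x cols[8,12) = 8x4
Op 7 cut(5, 2): punch at orig (21,10); cuts so far [(19, 11), (21, 10)]; region rows[16,24) x cols[8,12) = 8x4
Op 8 cut(6, 0): punch at orig (22,8); cuts so far [(19, 11), (21, 10), (22, 8)]; region rows[16,24) x cols[8,12) = 8x4
Unfold 1 (reflect across h@24): 6 holes -> [(19, 11), (21, 10), (22, 8), (25, 8), (26, 10), (28, 11)]
Unfold 2 (reflect across v@12): 12 holes -> [(19, 11), (19, 12), (21, 10), (21, 13), (22, 8), (22, 15), (25, 8), (25, 15), (26, 10), (26, 13), (28, 11), (28, 12)]
Unfold 3 (reflect across h@16): 24 holes -> [(3, 11), (3, 12), (5, 10), (5, 13), (6, 8), (6, 15), (9, 8), (9, 15), (10, 10), (10, 13), (12, 11), (12, 12), (19, 11), (19, 12), (21, 10), (21, 13), (22, 8), (22, 15), (25, 8), (25, 15), (26, 10), (26, 13), (28, 11), (28, 12)]
Unfold 4 (reflect across v@8): 48 holes -> [(3, 3), (3, 4), (3, 11), (3, 12), (5, 2), (5, 5), (5, 10), (5, 13), (6, 0), (6, 7), (6, 8), (6, 15), (9, 0), (9, 7), (9, 8), (9, 15), (10, 2), (10, 5), (10, 10), (10, 13), (12, 3), (12, 4), (12, 11), (12, 12), (19, 3), (19, 4), (19, 11), (19, 12), (21, 2), (21, 5), (21, 10), (21, 13), (22, 0), (22, 7), (22, 8), (22, 15), (25, 0), (25, 7), (25, 8), (25, 15), (26, 2), (26, 5), (26, 10), (26, 13), (28, 3), (28, 4), (28, 11), (28, 12)]
Unfold 5 (reflect across v@16): 96 holes -> [(3, 3), (3, 4), (3, 11), (3, 12), (3, 19), (3, 20), (3, 27), (3, 28), (5, 2), (5, 5), (5, 10), (5, 13), (5, 18), (5, 21), (5, 26), (5, 29), (6, 0), (6, 7), (6, 8), (6, 15), (6, 16), (6, 23), (6, 24), (6, 31), (9, 0), (9, 7), (9, 8), (9, 15), (9, 16), (9, 23), (9, 24), (9, 31), (10, 2), (10, 5), (10, 10), (10, 13), (10, 18), (10, 21), (10, 26), (10, 29), (12, 3), (12, 4), (12, 11), (12, 12), (12, 19), (12, 20), (12, 27), (12, 28), (19, 3), (19, 4), (19, 11), (19, 12), (19, 19), (19, 20), (19, 27), (19, 28), (21, 2), (21, 5), (21, 10), (21, 13), (21, 18), (21, 21), (21, 26), (21, 29), (22, 0), (22, 7), (22, 8), (22, 15), (22, 16), (22, 23), (22, 24), (22, 31), (25, 0), (25, 7), (25, 8), (25, 15), (25, 16), (25, 23), (25, 24), (25, 31), (26, 2), (26, 5), (26, 10), (26, 13), (26, 18), (26, 21), (26, 26), (26, 29), (28, 3), (28, 4), (28, 11), (28, 12), (28, 19), (28, 20), (28, 27), (28, 28)]

Answer: 96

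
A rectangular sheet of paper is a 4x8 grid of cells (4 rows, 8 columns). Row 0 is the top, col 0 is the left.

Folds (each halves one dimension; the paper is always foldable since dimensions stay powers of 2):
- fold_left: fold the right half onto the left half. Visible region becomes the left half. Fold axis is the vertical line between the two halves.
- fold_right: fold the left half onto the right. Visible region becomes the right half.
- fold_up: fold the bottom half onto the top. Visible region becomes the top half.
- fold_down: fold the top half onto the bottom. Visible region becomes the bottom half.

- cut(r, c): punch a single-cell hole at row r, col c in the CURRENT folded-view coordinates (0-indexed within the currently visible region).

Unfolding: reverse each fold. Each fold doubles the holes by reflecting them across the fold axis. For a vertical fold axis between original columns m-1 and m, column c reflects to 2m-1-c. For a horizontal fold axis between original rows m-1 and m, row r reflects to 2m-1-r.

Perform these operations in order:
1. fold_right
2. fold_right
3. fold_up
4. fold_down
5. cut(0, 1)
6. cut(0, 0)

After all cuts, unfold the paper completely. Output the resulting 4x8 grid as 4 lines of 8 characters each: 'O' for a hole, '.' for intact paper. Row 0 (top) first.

Answer: OOOOOOOO
OOOOOOOO
OOOOOOOO
OOOOOOOO

Derivation:
Op 1 fold_right: fold axis v@4; visible region now rows[0,4) x cols[4,8) = 4x4
Op 2 fold_right: fold axis v@6; visible region now rows[0,4) x cols[6,8) = 4x2
Op 3 fold_up: fold axis h@2; visible region now rows[0,2) x cols[6,8) = 2x2
Op 4 fold_down: fold axis h@1; visible region now rows[1,2) x cols[6,8) = 1x2
Op 5 cut(0, 1): punch at orig (1,7); cuts so far [(1, 7)]; region rows[1,2) x cols[6,8) = 1x2
Op 6 cut(0, 0): punch at orig (1,6); cuts so far [(1, 6), (1, 7)]; region rows[1,2) x cols[6,8) = 1x2
Unfold 1 (reflect across h@1): 4 holes -> [(0, 6), (0, 7), (1, 6), (1, 7)]
Unfold 2 (reflect across h@2): 8 holes -> [(0, 6), (0, 7), (1, 6), (1, 7), (2, 6), (2, 7), (3, 6), (3, 7)]
Unfold 3 (reflect across v@6): 16 holes -> [(0, 4), (0, 5), (0, 6), (0, 7), (1, 4), (1, 5), (1, 6), (1, 7), (2, 4), (2, 5), (2, 6), (2, 7), (3, 4), (3, 5), (3, 6), (3, 7)]
Unfold 4 (reflect across v@4): 32 holes -> [(0, 0), (0, 1), (0, 2), (0, 3), (0, 4), (0, 5), (0, 6), (0, 7), (1, 0), (1, 1), (1, 2), (1, 3), (1, 4), (1, 5), (1, 6), (1, 7), (2, 0), (2, 1), (2, 2), (2, 3), (2, 4), (2, 5), (2, 6), (2, 7), (3, 0), (3, 1), (3, 2), (3, 3), (3, 4), (3, 5), (3, 6), (3, 7)]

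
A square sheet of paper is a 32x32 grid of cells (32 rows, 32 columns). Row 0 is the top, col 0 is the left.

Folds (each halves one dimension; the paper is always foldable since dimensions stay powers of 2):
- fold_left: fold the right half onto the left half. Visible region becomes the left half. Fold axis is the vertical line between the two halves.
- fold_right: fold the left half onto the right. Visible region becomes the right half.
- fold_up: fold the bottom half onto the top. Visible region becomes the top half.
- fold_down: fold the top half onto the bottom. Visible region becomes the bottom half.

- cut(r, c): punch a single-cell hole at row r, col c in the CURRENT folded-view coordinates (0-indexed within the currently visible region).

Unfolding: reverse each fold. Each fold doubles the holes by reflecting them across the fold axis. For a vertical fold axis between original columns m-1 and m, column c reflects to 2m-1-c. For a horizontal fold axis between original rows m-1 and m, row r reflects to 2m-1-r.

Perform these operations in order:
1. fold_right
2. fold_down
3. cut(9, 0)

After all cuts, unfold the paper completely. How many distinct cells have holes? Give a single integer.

Answer: 4

Derivation:
Op 1 fold_right: fold axis v@16; visible region now rows[0,32) x cols[16,32) = 32x16
Op 2 fold_down: fold axis h@16; visible region now rows[16,32) x cols[16,32) = 16x16
Op 3 cut(9, 0): punch at orig (25,16); cuts so far [(25, 16)]; region rows[16,32) x cols[16,32) = 16x16
Unfold 1 (reflect across h@16): 2 holes -> [(6, 16), (25, 16)]
Unfold 2 (reflect across v@16): 4 holes -> [(6, 15), (6, 16), (25, 15), (25, 16)]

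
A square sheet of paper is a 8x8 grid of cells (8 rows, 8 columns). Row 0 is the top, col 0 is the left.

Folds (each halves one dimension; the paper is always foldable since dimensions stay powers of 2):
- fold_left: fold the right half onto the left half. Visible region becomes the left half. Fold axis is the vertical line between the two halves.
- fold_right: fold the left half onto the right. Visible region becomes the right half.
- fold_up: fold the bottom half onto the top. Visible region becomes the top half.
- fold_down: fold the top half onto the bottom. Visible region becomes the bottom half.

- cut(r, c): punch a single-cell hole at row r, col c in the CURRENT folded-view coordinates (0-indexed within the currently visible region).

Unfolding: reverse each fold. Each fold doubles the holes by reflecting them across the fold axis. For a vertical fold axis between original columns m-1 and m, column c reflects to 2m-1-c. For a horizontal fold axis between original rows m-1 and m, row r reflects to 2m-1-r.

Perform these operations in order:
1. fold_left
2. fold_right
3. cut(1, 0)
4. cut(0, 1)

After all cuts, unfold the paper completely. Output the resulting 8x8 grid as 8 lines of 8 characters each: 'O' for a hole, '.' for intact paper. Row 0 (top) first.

Answer: O..OO..O
.OO..OO.
........
........
........
........
........
........

Derivation:
Op 1 fold_left: fold axis v@4; visible region now rows[0,8) x cols[0,4) = 8x4
Op 2 fold_right: fold axis v@2; visible region now rows[0,8) x cols[2,4) = 8x2
Op 3 cut(1, 0): punch at orig (1,2); cuts so far [(1, 2)]; region rows[0,8) x cols[2,4) = 8x2
Op 4 cut(0, 1): punch at orig (0,3); cuts so far [(0, 3), (1, 2)]; region rows[0,8) x cols[2,4) = 8x2
Unfold 1 (reflect across v@2): 4 holes -> [(0, 0), (0, 3), (1, 1), (1, 2)]
Unfold 2 (reflect across v@4): 8 holes -> [(0, 0), (0, 3), (0, 4), (0, 7), (1, 1), (1, 2), (1, 5), (1, 6)]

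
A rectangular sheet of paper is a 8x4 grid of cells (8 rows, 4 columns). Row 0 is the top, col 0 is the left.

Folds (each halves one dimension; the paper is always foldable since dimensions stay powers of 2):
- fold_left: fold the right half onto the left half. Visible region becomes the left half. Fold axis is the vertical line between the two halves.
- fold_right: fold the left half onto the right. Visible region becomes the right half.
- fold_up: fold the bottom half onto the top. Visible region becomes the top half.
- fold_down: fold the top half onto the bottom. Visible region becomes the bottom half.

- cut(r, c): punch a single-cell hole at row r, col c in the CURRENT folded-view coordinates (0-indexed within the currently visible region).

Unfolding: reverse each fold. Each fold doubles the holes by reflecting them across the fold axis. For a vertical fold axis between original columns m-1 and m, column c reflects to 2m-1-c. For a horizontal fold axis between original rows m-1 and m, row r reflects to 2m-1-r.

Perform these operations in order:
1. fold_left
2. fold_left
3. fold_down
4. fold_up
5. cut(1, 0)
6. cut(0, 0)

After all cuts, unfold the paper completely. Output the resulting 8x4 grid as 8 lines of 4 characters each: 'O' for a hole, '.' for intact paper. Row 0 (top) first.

Answer: OOOO
OOOO
OOOO
OOOO
OOOO
OOOO
OOOO
OOOO

Derivation:
Op 1 fold_left: fold axis v@2; visible region now rows[0,8) x cols[0,2) = 8x2
Op 2 fold_left: fold axis v@1; visible region now rows[0,8) x cols[0,1) = 8x1
Op 3 fold_down: fold axis h@4; visible region now rows[4,8) x cols[0,1) = 4x1
Op 4 fold_up: fold axis h@6; visible region now rows[4,6) x cols[0,1) = 2x1
Op 5 cut(1, 0): punch at orig (5,0); cuts so far [(5, 0)]; region rows[4,6) x cols[0,1) = 2x1
Op 6 cut(0, 0): punch at orig (4,0); cuts so far [(4, 0), (5, 0)]; region rows[4,6) x cols[0,1) = 2x1
Unfold 1 (reflect across h@6): 4 holes -> [(4, 0), (5, 0), (6, 0), (7, 0)]
Unfold 2 (reflect across h@4): 8 holes -> [(0, 0), (1, 0), (2, 0), (3, 0), (4, 0), (5, 0), (6, 0), (7, 0)]
Unfold 3 (reflect across v@1): 16 holes -> [(0, 0), (0, 1), (1, 0), (1, 1), (2, 0), (2, 1), (3, 0), (3, 1), (4, 0), (4, 1), (5, 0), (5, 1), (6, 0), (6, 1), (7, 0), (7, 1)]
Unfold 4 (reflect across v@2): 32 holes -> [(0, 0), (0, 1), (0, 2), (0, 3), (1, 0), (1, 1), (1, 2), (1, 3), (2, 0), (2, 1), (2, 2), (2, 3), (3, 0), (3, 1), (3, 2), (3, 3), (4, 0), (4, 1), (4, 2), (4, 3), (5, 0), (5, 1), (5, 2), (5, 3), (6, 0), (6, 1), (6, 2), (6, 3), (7, 0), (7, 1), (7, 2), (7, 3)]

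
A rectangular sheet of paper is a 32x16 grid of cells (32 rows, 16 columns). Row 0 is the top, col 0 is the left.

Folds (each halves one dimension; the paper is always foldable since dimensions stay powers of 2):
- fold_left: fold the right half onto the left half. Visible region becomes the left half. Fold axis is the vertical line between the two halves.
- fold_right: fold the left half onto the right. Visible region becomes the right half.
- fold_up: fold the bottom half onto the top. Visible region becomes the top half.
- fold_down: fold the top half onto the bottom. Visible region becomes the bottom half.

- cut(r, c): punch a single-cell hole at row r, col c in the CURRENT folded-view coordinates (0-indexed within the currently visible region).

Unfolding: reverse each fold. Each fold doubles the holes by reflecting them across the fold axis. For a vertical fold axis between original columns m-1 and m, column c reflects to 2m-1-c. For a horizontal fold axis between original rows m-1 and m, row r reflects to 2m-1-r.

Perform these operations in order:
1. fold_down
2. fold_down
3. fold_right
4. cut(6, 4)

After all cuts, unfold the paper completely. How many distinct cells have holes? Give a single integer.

Op 1 fold_down: fold axis h@16; visible region now rows[16,32) x cols[0,16) = 16x16
Op 2 fold_down: fold axis h@24; visible region now rows[24,32) x cols[0,16) = 8x16
Op 3 fold_right: fold axis v@8; visible region now rows[24,32) x cols[8,16) = 8x8
Op 4 cut(6, 4): punch at orig (30,12); cuts so far [(30, 12)]; region rows[24,32) x cols[8,16) = 8x8
Unfold 1 (reflect across v@8): 2 holes -> [(30, 3), (30, 12)]
Unfold 2 (reflect across h@24): 4 holes -> [(17, 3), (17, 12), (30, 3), (30, 12)]
Unfold 3 (reflect across h@16): 8 holes -> [(1, 3), (1, 12), (14, 3), (14, 12), (17, 3), (17, 12), (30, 3), (30, 12)]

Answer: 8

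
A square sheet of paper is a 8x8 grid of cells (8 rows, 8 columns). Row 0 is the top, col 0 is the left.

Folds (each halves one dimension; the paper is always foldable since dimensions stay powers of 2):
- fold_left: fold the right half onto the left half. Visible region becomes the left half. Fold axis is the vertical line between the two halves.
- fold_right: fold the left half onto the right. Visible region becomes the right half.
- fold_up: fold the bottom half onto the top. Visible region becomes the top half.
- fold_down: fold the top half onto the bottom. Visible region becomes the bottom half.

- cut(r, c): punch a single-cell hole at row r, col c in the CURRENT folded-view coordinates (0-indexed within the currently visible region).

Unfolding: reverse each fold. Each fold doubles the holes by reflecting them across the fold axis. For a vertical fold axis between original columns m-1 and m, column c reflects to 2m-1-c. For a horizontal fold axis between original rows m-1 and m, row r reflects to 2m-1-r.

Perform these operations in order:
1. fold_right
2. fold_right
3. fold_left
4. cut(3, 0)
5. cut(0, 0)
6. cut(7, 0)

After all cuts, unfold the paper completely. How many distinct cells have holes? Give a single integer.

Op 1 fold_right: fold axis v@4; visible region now rows[0,8) x cols[4,8) = 8x4
Op 2 fold_right: fold axis v@6; visible region now rows[0,8) x cols[6,8) = 8x2
Op 3 fold_left: fold axis v@7; visible region now rows[0,8) x cols[6,7) = 8x1
Op 4 cut(3, 0): punch at orig (3,6); cuts so far [(3, 6)]; region rows[0,8) x cols[6,7) = 8x1
Op 5 cut(0, 0): punch at orig (0,6); cuts so far [(0, 6), (3, 6)]; region rows[0,8) x cols[6,7) = 8x1
Op 6 cut(7, 0): punch at orig (7,6); cuts so far [(0, 6), (3, 6), (7, 6)]; region rows[0,8) x cols[6,7) = 8x1
Unfold 1 (reflect across v@7): 6 holes -> [(0, 6), (0, 7), (3, 6), (3, 7), (7, 6), (7, 7)]
Unfold 2 (reflect across v@6): 12 holes -> [(0, 4), (0, 5), (0, 6), (0, 7), (3, 4), (3, 5), (3, 6), (3, 7), (7, 4), (7, 5), (7, 6), (7, 7)]
Unfold 3 (reflect across v@4): 24 holes -> [(0, 0), (0, 1), (0, 2), (0, 3), (0, 4), (0, 5), (0, 6), (0, 7), (3, 0), (3, 1), (3, 2), (3, 3), (3, 4), (3, 5), (3, 6), (3, 7), (7, 0), (7, 1), (7, 2), (7, 3), (7, 4), (7, 5), (7, 6), (7, 7)]

Answer: 24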